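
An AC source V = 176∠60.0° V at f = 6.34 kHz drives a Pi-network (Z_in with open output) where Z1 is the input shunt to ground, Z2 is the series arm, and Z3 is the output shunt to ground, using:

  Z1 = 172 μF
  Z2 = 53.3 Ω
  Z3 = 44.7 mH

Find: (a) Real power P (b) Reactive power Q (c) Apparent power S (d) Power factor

Step 1 — Angular frequency: ω = 2π·f = 2π·6340 = 3.984e+04 rad/s.
Step 2 — Component impedances:
  Z1: Z = 1/(jωC) = -j/(ω·C) = 0 - j0.1459 Ω
  Z2: Z = R = 53.3 Ω
  Z3: Z = jωL = j·3.984e+04·0.0447 = 0 + j1781 Ω
Step 3 — With open output, the series arm Z2 and the output shunt Z3 appear in series to ground: Z2 + Z3 = 53.3 + j1781 Ω.
Step 4 — Parallel with input shunt Z1: Z_in = Z1 || (Z2 + Z3) = 3.578e-07 - j0.146 Ω = 0.146∠-90.0° Ω.
Step 5 — Source phasor: V = 176∠60.0° V = 88 + j152.4 V.
Step 6 — Current: I = V / Z = -1044 + j602.9 A = 1206∠150.0° A.
Step 7 — Complex power: S = V·I* = 0.5202 - j2.122e+05 VA.
Step 8 — Real power: P = Re(S) = 0.5202 W.
Step 9 — Reactive power: Q = Im(S) = -2.122e+05 VAR.
Step 10 — Apparent power: |S| = 2.122e+05 VA.
Step 11 — Power factor: PF = P/|S| = 2.451e-06 (leading).

(a) P = 0.5202 W  (b) Q = -2.122e+05 VAR  (c) S = 2.122e+05 VA  (d) PF = 2.451e-06 (leading)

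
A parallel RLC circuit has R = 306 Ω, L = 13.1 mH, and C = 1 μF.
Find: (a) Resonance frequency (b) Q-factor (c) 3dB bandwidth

Step 1 — Resonance: ω₀ = 1/√(LC) = 1/√(0.0131·1e-06) = 8737 rad/s.
Step 2 — f₀ = ω₀/(2π) = 1391 Hz.
Step 3 — Parallel Q: Q = R/(ω₀L) = 306/(8737·0.0131) = 2.674.
Step 4 — Bandwidth: Δω = ω₀/Q = 3268 rad/s; BW = Δω/(2π) = 520.1 Hz.

(a) f₀ = 1391 Hz  (b) Q = 2.674  (c) BW = 520.1 Hz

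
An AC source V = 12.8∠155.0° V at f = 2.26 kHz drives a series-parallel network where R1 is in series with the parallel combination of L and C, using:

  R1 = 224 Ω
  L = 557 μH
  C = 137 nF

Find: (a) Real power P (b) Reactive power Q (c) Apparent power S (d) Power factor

Step 1 — Angular frequency: ω = 2π·f = 2π·2260 = 1.42e+04 rad/s.
Step 2 — Component impedances:
  R1: Z = R = 224 Ω
  L: Z = jωL = j·1.42e+04·0.000557 = 0 + j7.909 Ω
  C: Z = 1/(jωC) = -j/(ω·C) = 0 - j514 Ω
Step 3 — Parallel branch: L || C = 1/(1/L + 1/C) = 0 + j8.033 Ω.
Step 4 — Series with R1: Z_total = R1 + (L || C) = 224 + j8.033 Ω = 224.1∠2.1° Ω.
Step 5 — Source phasor: V = 12.8∠155.0° V = -11.6 + j5.41 V.
Step 6 — Current: I = V / Z = -0.05086 + j0.02597 A = 0.05711∠152.9° A.
Step 7 — Complex power: S = V·I* = 0.7305 + j0.0262 VA.
Step 8 — Real power: P = Re(S) = 0.7305 W.
Step 9 — Reactive power: Q = Im(S) = 0.0262 VAR.
Step 10 — Apparent power: |S| = 0.731 VA.
Step 11 — Power factor: PF = P/|S| = 0.9994 (lagging).

(a) P = 0.7305 W  (b) Q = 0.0262 VAR  (c) S = 0.731 VA  (d) PF = 0.9994 (lagging)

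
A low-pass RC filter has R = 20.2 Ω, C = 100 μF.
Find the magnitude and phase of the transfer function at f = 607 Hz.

Step 1 — Angular frequency: ω = 2π·607 = 3814 rad/s.
Step 2 — Transfer function: H(jω) = 1/(1 + jωRC).
Step 3 — Denominator: 1 + jωRC = 1 + j·3814·20.2·0.0001 = 1 + j7.704.
Step 4 — H = 0.01657 - j0.1277.
Step 5 — Magnitude: |H| = 0.1287 (-17.8 dB); phase: φ = -82.6°.

|H| = 0.1287 (-17.8 dB), φ = -82.6°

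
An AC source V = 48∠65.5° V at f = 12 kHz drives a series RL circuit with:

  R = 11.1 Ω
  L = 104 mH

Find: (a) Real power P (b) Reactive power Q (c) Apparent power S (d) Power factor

Step 1 — Angular frequency: ω = 2π·f = 2π·1.2e+04 = 7.54e+04 rad/s.
Step 2 — Component impedances:
  R: Z = R = 11.1 Ω
  L: Z = jωL = j·7.54e+04·0.104 = 0 + j7841 Ω
Step 3 — Series combination: Z_total = R + L = 11.1 + j7841 Ω = 7841∠89.9° Ω.
Step 4 — Source phasor: V = 48∠65.5° V = 19.91 + j43.68 V.
Step 5 — Current: I = V / Z = 0.005574 - j0.002531 A = 0.006121∠-24.4° A.
Step 6 — Complex power: S = V·I* = 0.0004159 + j0.2938 VA.
Step 7 — Real power: P = Re(S) = 0.0004159 W.
Step 8 — Reactive power: Q = Im(S) = 0.2938 VAR.
Step 9 — Apparent power: |S| = 0.2938 VA.
Step 10 — Power factor: PF = P/|S| = 0.001416 (lagging).

(a) P = 0.0004159 W  (b) Q = 0.2938 VAR  (c) S = 0.2938 VA  (d) PF = 0.001416 (lagging)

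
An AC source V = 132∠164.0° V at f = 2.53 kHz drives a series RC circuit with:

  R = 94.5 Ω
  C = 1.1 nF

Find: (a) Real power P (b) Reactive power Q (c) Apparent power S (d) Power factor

Step 1 — Angular frequency: ω = 2π·f = 2π·2530 = 1.59e+04 rad/s.
Step 2 — Component impedances:
  R: Z = R = 94.5 Ω
  C: Z = 1/(jωC) = -j/(ω·C) = 0 - j5.719e+04 Ω
Step 3 — Series combination: Z_total = R + C = 94.5 - j5.719e+04 Ω = 5.719e+04∠-89.9° Ω.
Step 4 — Source phasor: V = 132∠164.0° V = -126.9 + j36.38 V.
Step 5 — Current: I = V / Z = -0.0006399 - j0.002218 A = 0.002308∠-106.1° A.
Step 6 — Complex power: S = V·I* = 0.0005035 - j0.3047 VA.
Step 7 — Real power: P = Re(S) = 0.0005035 W.
Step 8 — Reactive power: Q = Im(S) = -0.3047 VAR.
Step 9 — Apparent power: |S| = 0.3047 VA.
Step 10 — Power factor: PF = P/|S| = 0.001652 (leading).

(a) P = 0.0005035 W  (b) Q = -0.3047 VAR  (c) S = 0.3047 VA  (d) PF = 0.001652 (leading)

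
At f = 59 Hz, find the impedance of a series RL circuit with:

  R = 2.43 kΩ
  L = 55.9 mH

Step 1 — Angular frequency: ω = 2π·f = 2π·59 = 370.7 rad/s.
Step 2 — Component impedances:
  R: Z = R = 2430 Ω
  L: Z = jωL = j·370.7·0.0559 = 0 + j20.72 Ω
Step 3 — Series combination: Z_total = R + L = 2430 + j20.72 Ω = 2430∠0.5° Ω.

Z = 2430 + j20.72 Ω = 2430∠0.5° Ω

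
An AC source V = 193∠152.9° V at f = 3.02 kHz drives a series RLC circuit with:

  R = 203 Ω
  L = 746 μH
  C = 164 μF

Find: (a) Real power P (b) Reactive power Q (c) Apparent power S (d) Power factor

Step 1 — Angular frequency: ω = 2π·f = 2π·3020 = 1.898e+04 rad/s.
Step 2 — Component impedances:
  R: Z = R = 203 Ω
  L: Z = jωL = j·1.898e+04·0.000746 = 0 + j14.16 Ω
  C: Z = 1/(jωC) = -j/(ω·C) = 0 - j0.3213 Ω
Step 3 — Series combination: Z_total = R + L + C = 203 + j13.83 Ω = 203.5∠3.9° Ω.
Step 4 — Source phasor: V = 193∠152.9° V = -171.8 + j87.92 V.
Step 5 — Current: I = V / Z = -0.8131 + j0.4885 A = 0.9485∠149.0° A.
Step 6 — Complex power: S = V·I* = 182.6 + j12.45 VA.
Step 7 — Real power: P = Re(S) = 182.6 W.
Step 8 — Reactive power: Q = Im(S) = 12.45 VAR.
Step 9 — Apparent power: |S| = 183.1 VA.
Step 10 — Power factor: PF = P/|S| = 0.9977 (lagging).

(a) P = 182.6 W  (b) Q = 12.45 VAR  (c) S = 183.1 VA  (d) PF = 0.9977 (lagging)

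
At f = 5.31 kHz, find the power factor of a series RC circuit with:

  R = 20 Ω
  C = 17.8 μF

Step 1 — Angular frequency: ω = 2π·f = 2π·5310 = 3.336e+04 rad/s.
Step 2 — Component impedances:
  R: Z = R = 20 Ω
  C: Z = 1/(jωC) = -j/(ω·C) = 0 - j1.684 Ω
Step 3 — Series combination: Z_total = R + C = 20 - j1.684 Ω = 20.07∠-4.8° Ω.
Step 4 — Power factor: PF = cos(φ) = Re(Z)/|Z| = 20/20.07 = 0.9965.
Step 5 — Type: Im(Z) = -1.684 ⇒ leading (phase φ = -4.8°).

PF = 0.9965 (leading, φ = -4.8°)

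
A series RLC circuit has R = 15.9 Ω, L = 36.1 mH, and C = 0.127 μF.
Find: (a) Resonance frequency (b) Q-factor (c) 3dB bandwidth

Step 1 — Resonance condition Im(Z)=0 gives ω₀ = 1/√(LC).
Step 2 — ω₀ = 1/√(0.0361·1.27e-07) = 1.477e+04 rad/s.
Step 3 — f₀ = ω₀/(2π) = 2351 Hz.
Step 4 — Series Q: Q = ω₀L/R = 1.477e+04·0.0361/15.9 = 33.53.
Step 5 — 3dB bandwidth: Δω = ω₀/Q = 440.4 rad/s; BW = Δω/(2π) = 70.1 Hz.

(a) f₀ = 2351 Hz  (b) Q = 33.53  (c) BW = 70.1 Hz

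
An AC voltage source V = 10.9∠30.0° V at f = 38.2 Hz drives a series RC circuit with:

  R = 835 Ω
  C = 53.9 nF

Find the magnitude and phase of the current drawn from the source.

Step 1 — Angular frequency: ω = 2π·f = 2π·38.2 = 240 rad/s.
Step 2 — Component impedances:
  R: Z = R = 835 Ω
  C: Z = 1/(jωC) = -j/(ω·C) = 0 - j7.73e+04 Ω
Step 3 — Series combination: Z_total = R + C = 835 - j7.73e+04 Ω = 7.73e+04∠-89.4° Ω.
Step 4 — Source phasor: V = 10.9∠30.0° V = 9.44 + j5.45 V.
Step 5 — Ohm's law: I = V / Z_total = (9.44 + j5.45) / (835 - j7.73e+04) = -6.918e-05 + j0.0001229 A.
Step 6 — Convert to polar: |I| = 0.000141 A, ∠I = 119.4°.

I = 0.000141∠119.4° A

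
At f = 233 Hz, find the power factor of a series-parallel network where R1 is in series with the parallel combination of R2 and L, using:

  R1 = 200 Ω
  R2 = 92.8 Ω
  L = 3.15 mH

Step 1 — Angular frequency: ω = 2π·f = 2π·233 = 1464 rad/s.
Step 2 — Component impedances:
  R1: Z = R = 200 Ω
  R2: Z = R = 92.8 Ω
  L: Z = jωL = j·1464·0.00315 = 0 + j4.612 Ω
Step 3 — Parallel branch: R2 || L = 1/(1/R2 + 1/L) = 0.2286 + j4.6 Ω.
Step 4 — Series with R1: Z_total = R1 + (R2 || L) = 200.2 + j4.6 Ω = 200.3∠1.3° Ω.
Step 5 — Power factor: PF = cos(φ) = Re(Z)/|Z| = 200.229/200.281 = 0.9997.
Step 6 — Type: Im(Z) = 4.6 ⇒ lagging (phase φ = 1.3°).

PF = 0.9997 (lagging, φ = 1.3°)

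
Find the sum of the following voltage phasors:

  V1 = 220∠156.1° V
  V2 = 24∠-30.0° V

Step 1 — Convert each phasor to rectangular form:
  V1 = 220·(cos(156.1°) + j·sin(156.1°)) = -201.1 + j89.13 V
  V2 = 24·(cos(-30.0°) + j·sin(-30.0°)) = 20.78 - j12 V
Step 2 — Sum components: V_total = -180.4 + j77.13 V.
Step 3 — Convert to polar: |V_total| = 196.2 V, ∠V_total = 156.8°.

V_total = 196.2∠156.8° V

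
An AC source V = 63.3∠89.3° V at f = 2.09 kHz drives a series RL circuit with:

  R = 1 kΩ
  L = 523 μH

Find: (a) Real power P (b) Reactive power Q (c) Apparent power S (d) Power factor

Step 1 — Angular frequency: ω = 2π·f = 2π·2090 = 1.313e+04 rad/s.
Step 2 — Component impedances:
  R: Z = R = 1000 Ω
  L: Z = jωL = j·1.313e+04·0.000523 = 0 + j6.868 Ω
Step 3 — Series combination: Z_total = R + L = 1000 + j6.868 Ω = 1000∠0.4° Ω.
Step 4 — Source phasor: V = 63.3∠89.3° V = 0.7733 + j63.3 V.
Step 5 — Current: I = V / Z = 0.001208 + j0.06329 A = 0.0633∠88.9° A.
Step 6 — Complex power: S = V·I* = 4.007 + j0.02752 VA.
Step 7 — Real power: P = Re(S) = 4.007 W.
Step 8 — Reactive power: Q = Im(S) = 0.02752 VAR.
Step 9 — Apparent power: |S| = 4.007 VA.
Step 10 — Power factor: PF = P/|S| = 1 (lagging).

(a) P = 4.007 W  (b) Q = 0.02752 VAR  (c) S = 4.007 VA  (d) PF = 1 (lagging)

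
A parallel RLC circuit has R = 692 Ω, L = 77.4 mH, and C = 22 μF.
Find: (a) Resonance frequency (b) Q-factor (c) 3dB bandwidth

Step 1 — Resonance: ω₀ = 1/√(LC) = 1/√(0.0774·2.2e-05) = 766.3 rad/s.
Step 2 — f₀ = ω₀/(2π) = 122 Hz.
Step 3 — Parallel Q: Q = R/(ω₀L) = 692/(766.3·0.0774) = 11.67.
Step 4 — Bandwidth: Δω = ω₀/Q = 65.69 rad/s; BW = Δω/(2π) = 10.45 Hz.

(a) f₀ = 122 Hz  (b) Q = 11.67  (c) BW = 10.45 Hz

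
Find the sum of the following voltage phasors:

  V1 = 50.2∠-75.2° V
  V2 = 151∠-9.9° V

Step 1 — Convert each phasor to rectangular form:
  V1 = 50.2·(cos(-75.2°) + j·sin(-75.2°)) = 12.82 - j48.53 V
  V2 = 151·(cos(-9.9°) + j·sin(-9.9°)) = 148.8 - j25.96 V
Step 2 — Sum components: V_total = 161.6 - j74.5 V.
Step 3 — Convert to polar: |V_total| = 177.9 V, ∠V_total = -24.8°.

V_total = 177.9∠-24.8° V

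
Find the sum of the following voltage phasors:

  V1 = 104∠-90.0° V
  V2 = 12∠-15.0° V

Step 1 — Convert each phasor to rectangular form:
  V1 = 104·(cos(-90.0°) + j·sin(-90.0°)) = 0 - j104 V
  V2 = 12·(cos(-15.0°) + j·sin(-15.0°)) = 11.59 - j3.106 V
Step 2 — Sum components: V_total = 11.59 - j107.1 V.
Step 3 — Convert to polar: |V_total| = 107.7 V, ∠V_total = -83.8°.

V_total = 107.7∠-83.8° V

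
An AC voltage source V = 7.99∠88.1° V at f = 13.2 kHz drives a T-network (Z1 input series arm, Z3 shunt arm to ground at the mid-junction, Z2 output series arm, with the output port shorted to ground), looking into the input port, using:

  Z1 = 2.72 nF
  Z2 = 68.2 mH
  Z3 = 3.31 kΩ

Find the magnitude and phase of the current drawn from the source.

Step 1 — Angular frequency: ω = 2π·f = 2π·1.32e+04 = 8.294e+04 rad/s.
Step 2 — Component impedances:
  Z1: Z = 1/(jωC) = -j/(ω·C) = 0 - j4433 Ω
  Z2: Z = jωL = j·8.294e+04·0.0682 = 0 + j5656 Ω
  Z3: Z = R = 3310 Ω
Step 3 — With the output port shorted to ground, the output series arm Z2 runs from the junction to ground; the shunt arm Z3 also runs from the junction to ground. They appear in parallel: Z3 || Z2 = 2466 + j1443 Ω.
Step 4 — Series with input arm Z1: Z_in = Z1 + (Z3 || Z2) = 2466 - j2990 Ω = 3875∠-50.5° Ω.
Step 5 — Source phasor: V = 7.99∠88.1° V = 0.2649 + j7.986 V.
Step 6 — Ohm's law: I = V / Z_total = (0.2649 + j7.986) / (2466 - j2990) = -0.001546 + j0.001364 A.
Step 7 — Convert to polar: |I| = 0.002062 A, ∠I = 138.6°.

I = 0.002062∠138.6° A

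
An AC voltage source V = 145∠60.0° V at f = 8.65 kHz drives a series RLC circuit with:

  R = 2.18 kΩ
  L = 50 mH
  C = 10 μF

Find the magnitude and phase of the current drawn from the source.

Step 1 — Angular frequency: ω = 2π·f = 2π·8650 = 5.435e+04 rad/s.
Step 2 — Component impedances:
  R: Z = R = 2180 Ω
  L: Z = jωL = j·5.435e+04·0.05 = 0 + j2717 Ω
  C: Z = 1/(jωC) = -j/(ω·C) = 0 - j1.84 Ω
Step 3 — Series combination: Z_total = R + L + C = 2180 + j2716 Ω = 3482∠51.2° Ω.
Step 4 — Source phasor: V = 145∠60.0° V = 72.5 + j125.6 V.
Step 5 — Ohm's law: I = V / Z_total = (72.5 + j125.6) / (2180 + j2716) = 0.04115 + j0.006338 A.
Step 6 — Convert to polar: |I| = 0.04164 A, ∠I = 8.8°.

I = 0.04164∠8.8° A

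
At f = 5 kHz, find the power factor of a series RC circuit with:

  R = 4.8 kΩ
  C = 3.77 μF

Step 1 — Angular frequency: ω = 2π·f = 2π·5000 = 3.142e+04 rad/s.
Step 2 — Component impedances:
  R: Z = R = 4800 Ω
  C: Z = 1/(jωC) = -j/(ω·C) = 0 - j8.443 Ω
Step 3 — Series combination: Z_total = R + C = 4800 - j8.443 Ω = 4800∠-0.1° Ω.
Step 4 — Power factor: PF = cos(φ) = Re(Z)/|Z| = 4800/4800 = 1.
Step 5 — Type: Im(Z) = -8.443 ⇒ leading (phase φ = -0.1°).

PF = 1 (leading, φ = -0.1°)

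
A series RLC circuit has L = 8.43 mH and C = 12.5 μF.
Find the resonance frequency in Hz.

Step 1 — Resonance condition Im(Z)=0 gives ω₀ = 1/√(LC).
Step 2 — ω₀ = 1/√(0.00843·1.25e-05) = 3081 rad/s.
Step 3 — f₀ = ω₀/(2π) = 490.3 Hz.

f₀ = 490.3 Hz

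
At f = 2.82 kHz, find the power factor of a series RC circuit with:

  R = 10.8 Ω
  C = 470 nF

Step 1 — Angular frequency: ω = 2π·f = 2π·2820 = 1.772e+04 rad/s.
Step 2 — Component impedances:
  R: Z = R = 10.8 Ω
  C: Z = 1/(jωC) = -j/(ω·C) = 0 - j120.1 Ω
Step 3 — Series combination: Z_total = R + C = 10.8 - j120.1 Ω = 120.6∠-84.9° Ω.
Step 4 — Power factor: PF = cos(φ) = Re(Z)/|Z| = 10.8/120.565 = 0.08958.
Step 5 — Type: Im(Z) = -120.1 ⇒ leading (phase φ = -84.9°).

PF = 0.08958 (leading, φ = -84.9°)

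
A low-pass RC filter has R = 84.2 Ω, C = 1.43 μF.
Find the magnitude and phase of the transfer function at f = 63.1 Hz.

Step 1 — Angular frequency: ω = 2π·63.1 = 396.5 rad/s.
Step 2 — Transfer function: H(jω) = 1/(1 + jωRC).
Step 3 — Denominator: 1 + jωRC = 1 + j·396.5·84.2·1.43e-06 = 1 + j0.04774.
Step 4 — H = 0.9977 - j0.04763.
Step 5 — Magnitude: |H| = 0.9989 (-0.0 dB); phase: φ = -2.7°.

|H| = 0.9989 (-0.0 dB), φ = -2.7°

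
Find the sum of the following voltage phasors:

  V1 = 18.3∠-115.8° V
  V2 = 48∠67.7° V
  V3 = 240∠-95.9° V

Step 1 — Convert each phasor to rectangular form:
  V1 = 18.3·(cos(-115.8°) + j·sin(-115.8°)) = -7.965 - j16.48 V
  V2 = 48·(cos(67.7°) + j·sin(67.7°)) = 18.21 + j44.41 V
  V3 = 240·(cos(-95.9°) + j·sin(-95.9°)) = -24.67 - j238.7 V
Step 2 — Sum components: V_total = -14.42 - j210.8 V.
Step 3 — Convert to polar: |V_total| = 211.3 V, ∠V_total = -93.9°.

V_total = 211.3∠-93.9° V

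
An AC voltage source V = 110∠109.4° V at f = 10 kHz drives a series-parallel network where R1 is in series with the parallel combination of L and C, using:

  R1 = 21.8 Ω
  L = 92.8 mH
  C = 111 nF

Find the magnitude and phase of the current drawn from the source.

Step 1 — Angular frequency: ω = 2π·f = 2π·1e+04 = 6.283e+04 rad/s.
Step 2 — Component impedances:
  R1: Z = R = 21.8 Ω
  L: Z = jωL = j·6.283e+04·0.0928 = 0 + j5831 Ω
  C: Z = 1/(jωC) = -j/(ω·C) = 0 - j143.4 Ω
Step 3 — Parallel branch: L || C = 1/(1/L + 1/C) = 0 - j147 Ω.
Step 4 — Series with R1: Z_total = R1 + (L || C) = 21.8 - j147 Ω = 148.6∠-81.6° Ω.
Step 5 — Source phasor: V = 110∠109.4° V = -36.54 + j103.8 V.
Step 6 — Ohm's law: I = V / Z_total = (-36.54 + j103.8) / (21.8 - j147) = -0.7267 - j0.1408 A.
Step 7 — Convert to polar: |I| = 0.7402 A, ∠I = -169.0°.

I = 0.7402∠-169.0° A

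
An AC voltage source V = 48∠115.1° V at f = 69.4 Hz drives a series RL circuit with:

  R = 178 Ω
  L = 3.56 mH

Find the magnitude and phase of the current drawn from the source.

Step 1 — Angular frequency: ω = 2π·f = 2π·69.4 = 436.1 rad/s.
Step 2 — Component impedances:
  R: Z = R = 178 Ω
  L: Z = jωL = j·436.1·0.00356 = 0 + j1.552 Ω
Step 3 — Series combination: Z_total = R + L = 178 + j1.552 Ω = 178∠0.5° Ω.
Step 4 — Source phasor: V = 48∠115.1° V = -20.36 + j43.47 V.
Step 5 — Ohm's law: I = V / Z_total = (-20.36 + j43.47) / (178 + j1.552) = -0.1123 + j0.2452 A.
Step 6 — Convert to polar: |I| = 0.2697 A, ∠I = 114.6°.

I = 0.2697∠114.6° A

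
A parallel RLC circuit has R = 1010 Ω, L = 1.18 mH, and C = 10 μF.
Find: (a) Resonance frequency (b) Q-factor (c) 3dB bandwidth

Step 1 — Resonance: ω₀ = 1/√(LC) = 1/√(0.00118·1e-05) = 9206 rad/s.
Step 2 — f₀ = ω₀/(2π) = 1465 Hz.
Step 3 — Parallel Q: Q = R/(ω₀L) = 1010/(9206·0.00118) = 92.98.
Step 4 — Bandwidth: Δω = ω₀/Q = 99.01 rad/s; BW = Δω/(2π) = 15.76 Hz.

(a) f₀ = 1465 Hz  (b) Q = 92.98  (c) BW = 15.76 Hz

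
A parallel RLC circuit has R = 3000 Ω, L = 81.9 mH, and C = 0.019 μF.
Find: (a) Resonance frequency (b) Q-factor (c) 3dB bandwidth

Step 1 — Resonance: ω₀ = 1/√(LC) = 1/√(0.0819·1.9e-08) = 2.535e+04 rad/s.
Step 2 — f₀ = ω₀/(2π) = 4035 Hz.
Step 3 — Parallel Q: Q = R/(ω₀L) = 3000/(2.535e+04·0.0819) = 1.445.
Step 4 — Bandwidth: Δω = ω₀/Q = 1.754e+04 rad/s; BW = Δω/(2π) = 2792 Hz.

(a) f₀ = 4035 Hz  (b) Q = 1.445  (c) BW = 2792 Hz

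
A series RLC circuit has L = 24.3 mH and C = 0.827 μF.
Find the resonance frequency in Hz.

Step 1 — Resonance condition Im(Z)=0 gives ω₀ = 1/√(LC).
Step 2 — ω₀ = 1/√(0.0243·8.27e-07) = 7054 rad/s.
Step 3 — f₀ = ω₀/(2π) = 1123 Hz.

f₀ = 1123 Hz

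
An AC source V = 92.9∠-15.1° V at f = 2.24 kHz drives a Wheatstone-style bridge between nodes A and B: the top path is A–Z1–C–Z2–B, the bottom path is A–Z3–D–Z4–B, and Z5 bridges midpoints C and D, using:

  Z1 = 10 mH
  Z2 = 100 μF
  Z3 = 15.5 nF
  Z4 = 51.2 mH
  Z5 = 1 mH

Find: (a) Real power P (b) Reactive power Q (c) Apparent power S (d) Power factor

Step 1 — Angular frequency: ω = 2π·f = 2π·2240 = 1.407e+04 rad/s.
Step 2 — Component impedances:
  Z1: Z = jωL = j·1.407e+04·0.01 = 0 + j140.7 Ω
  Z2: Z = 1/(jωC) = -j/(ω·C) = 0 - j0.7105 Ω
  Z3: Z = 1/(jωC) = -j/(ω·C) = 0 - j4584 Ω
  Z4: Z = jωL = j·1.407e+04·0.0512 = 0 + j720.6 Ω
  Z5: Z = jωL = j·1.407e+04·0.001 = 0 + j14.07 Ω
Step 3 — Bridge requires nodal analysis (the Z5 bridge couples midpoints C and D, so the two paths cannot be reduced to a simple series/parallel combination). Setting node B to ground and injecting 1 A at node A, the 3-node admittance system at A, C, D solves to V_A = Z_AB = 0 + j144.5 Ω = 144.5∠90.0° Ω.
Step 4 — Source phasor: V = 92.9∠-15.1° V = 89.69 - j24.2 V.
Step 5 — Current: I = V / Z = -0.1675 - j0.6207 A = 0.6429∠-105.1° A.
Step 6 — Complex power: S = V·I* = 0 + j59.72 VA.
Step 7 — Real power: P = Re(S) = 0 W.
Step 8 — Reactive power: Q = Im(S) = 59.72 VAR.
Step 9 — Apparent power: |S| = 59.72 VA.
Step 10 — Power factor: PF = P/|S| = 0 (lagging).

(a) P = 0 W  (b) Q = 59.72 VAR  (c) S = 59.72 VA  (d) PF = 0 (lagging)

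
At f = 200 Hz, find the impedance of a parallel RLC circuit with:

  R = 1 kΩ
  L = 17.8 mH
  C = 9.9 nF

Step 1 — Angular frequency: ω = 2π·f = 2π·200 = 1257 rad/s.
Step 2 — Component impedances:
  R: Z = R = 1000 Ω
  L: Z = jωL = j·1257·0.0178 = 0 + j22.37 Ω
  C: Z = 1/(jωC) = -j/(ω·C) = 0 - j8.038e+04 Ω
Step 3 — Parallel combination: 1/Z_total = 1/R + 1/L + 1/C; Z_total = 0.5004 + j22.36 Ω = 22.37∠88.7° Ω.

Z = 0.5004 + j22.36 Ω = 22.37∠88.7° Ω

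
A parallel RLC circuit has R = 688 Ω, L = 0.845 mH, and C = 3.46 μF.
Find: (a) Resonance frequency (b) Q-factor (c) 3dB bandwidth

Step 1 — Resonance: ω₀ = 1/√(LC) = 1/√(0.000845·3.46e-06) = 1.849e+04 rad/s.
Step 2 — f₀ = ω₀/(2π) = 2943 Hz.
Step 3 — Parallel Q: Q = R/(ω₀L) = 688/(1.849e+04·0.000845) = 44.02.
Step 4 — Bandwidth: Δω = ω₀/Q = 420.1 rad/s; BW = Δω/(2π) = 66.86 Hz.

(a) f₀ = 2943 Hz  (b) Q = 44.02  (c) BW = 66.86 Hz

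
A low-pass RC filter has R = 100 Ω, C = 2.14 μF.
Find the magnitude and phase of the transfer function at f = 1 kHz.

Step 1 — Angular frequency: ω = 2π·1000 = 6283 rad/s.
Step 2 — Transfer function: H(jω) = 1/(1 + jωRC).
Step 3 — Denominator: 1 + jωRC = 1 + j·6283·100·2.14e-06 = 1 + j1.345.
Step 4 — H = 0.3561 - j0.4789.
Step 5 — Magnitude: |H| = 0.5968 (-4.5 dB); phase: φ = -53.4°.

|H| = 0.5968 (-4.5 dB), φ = -53.4°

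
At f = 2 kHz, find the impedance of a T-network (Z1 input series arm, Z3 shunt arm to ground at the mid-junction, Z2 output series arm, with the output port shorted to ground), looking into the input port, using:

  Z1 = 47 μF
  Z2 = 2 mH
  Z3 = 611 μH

Step 1 — Angular frequency: ω = 2π·f = 2π·2000 = 1.257e+04 rad/s.
Step 2 — Component impedances:
  Z1: Z = 1/(jωC) = -j/(ω·C) = 0 - j1.693 Ω
  Z2: Z = jωL = j·1.257e+04·0.002 = 0 + j25.13 Ω
  Z3: Z = jωL = j·1.257e+04·0.000611 = 0 + j7.678 Ω
Step 3 — With the output port shorted to ground, the output series arm Z2 runs from the junction to ground; the shunt arm Z3 also runs from the junction to ground. They appear in parallel: Z3 || Z2 = 0 + j5.881 Ω.
Step 4 — Series with input arm Z1: Z_in = Z1 + (Z3 || Z2) = 0 + j4.188 Ω = 4.188∠90.0° Ω.

Z = 0 + j4.188 Ω = 4.188∠90.0° Ω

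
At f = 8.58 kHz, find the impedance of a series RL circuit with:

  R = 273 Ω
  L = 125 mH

Step 1 — Angular frequency: ω = 2π·f = 2π·8580 = 5.391e+04 rad/s.
Step 2 — Component impedances:
  R: Z = R = 273 Ω
  L: Z = jωL = j·5.391e+04·0.125 = 0 + j6739 Ω
Step 3 — Series combination: Z_total = R + L = 273 + j6739 Ω = 6744∠87.7° Ω.

Z = 273 + j6739 Ω = 6744∠87.7° Ω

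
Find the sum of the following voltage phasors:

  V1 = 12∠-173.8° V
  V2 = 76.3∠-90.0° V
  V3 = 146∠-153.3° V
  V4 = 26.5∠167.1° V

Step 1 — Convert each phasor to rectangular form:
  V1 = 12·(cos(-173.8°) + j·sin(-173.8°)) = -11.93 - j1.296 V
  V2 = 76.3·(cos(-90.0°) + j·sin(-90.0°)) = 0 - j76.3 V
  V3 = 146·(cos(-153.3°) + j·sin(-153.3°)) = -130.4 - j65.6 V
  V4 = 26.5·(cos(167.1°) + j·sin(167.1°)) = -25.83 + j5.916 V
Step 2 — Sum components: V_total = -168.2 - j137.3 V.
Step 3 — Convert to polar: |V_total| = 217.1 V, ∠V_total = -140.8°.

V_total = 217.1∠-140.8° V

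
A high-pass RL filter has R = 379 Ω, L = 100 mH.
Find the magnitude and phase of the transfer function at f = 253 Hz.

Step 1 — Angular frequency: ω = 2π·253 = 1590 rad/s.
Step 2 — Transfer function: H(jω) = jωL/(R + jωL).
Step 3 — Numerator jωL = j·159; denominator R + jωL = 379 + j159.
Step 4 — H = 0.1496 + j0.3567.
Step 5 — Magnitude: |H| = 0.3868 (-8.3 dB); phase: φ = 67.2°.

|H| = 0.3868 (-8.3 dB), φ = 67.2°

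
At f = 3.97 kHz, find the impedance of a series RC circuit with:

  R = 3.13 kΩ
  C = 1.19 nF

Step 1 — Angular frequency: ω = 2π·f = 2π·3970 = 2.494e+04 rad/s.
Step 2 — Component impedances:
  R: Z = R = 3130 Ω
  C: Z = 1/(jωC) = -j/(ω·C) = 0 - j3.369e+04 Ω
Step 3 — Series combination: Z_total = R + C = 3130 - j3.369e+04 Ω = 3.383e+04∠-84.7° Ω.

Z = 3130 - j3.369e+04 Ω = 3.383e+04∠-84.7° Ω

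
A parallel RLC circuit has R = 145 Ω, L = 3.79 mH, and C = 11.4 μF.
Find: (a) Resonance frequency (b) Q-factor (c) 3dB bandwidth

Step 1 — Resonance: ω₀ = 1/√(LC) = 1/√(0.00379·1.14e-05) = 4811 rad/s.
Step 2 — f₀ = ω₀/(2π) = 765.7 Hz.
Step 3 — Parallel Q: Q = R/(ω₀L) = 145/(4811·0.00379) = 7.952.
Step 4 — Bandwidth: Δω = ω₀/Q = 605 rad/s; BW = Δω/(2π) = 96.28 Hz.

(a) f₀ = 765.7 Hz  (b) Q = 7.952  (c) BW = 96.28 Hz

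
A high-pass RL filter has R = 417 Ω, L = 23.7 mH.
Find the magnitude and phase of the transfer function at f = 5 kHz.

Step 1 — Angular frequency: ω = 2π·5000 = 3.142e+04 rad/s.
Step 2 — Transfer function: H(jω) = jωL/(R + jωL).
Step 3 — Numerator jωL = j·744.6; denominator R + jωL = 417 + j744.6.
Step 4 — H = 0.7612 + j0.4263.
Step 5 — Magnitude: |H| = 0.8725 (-1.2 dB); phase: φ = 29.3°.

|H| = 0.8725 (-1.2 dB), φ = 29.3°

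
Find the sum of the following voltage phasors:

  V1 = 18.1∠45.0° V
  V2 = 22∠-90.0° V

Step 1 — Convert each phasor to rectangular form:
  V1 = 18.1·(cos(45.0°) + j·sin(45.0°)) = 12.8 + j12.8 V
  V2 = 22·(cos(-90.0°) + j·sin(-90.0°)) = 0 - j22 V
Step 2 — Sum components: V_total = 12.8 - j9.201 V.
Step 3 — Convert to polar: |V_total| = 15.76 V, ∠V_total = -35.7°.

V_total = 15.76∠-35.7° V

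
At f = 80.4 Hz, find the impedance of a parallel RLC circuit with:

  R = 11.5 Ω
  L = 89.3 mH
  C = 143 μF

Step 1 — Angular frequency: ω = 2π·f = 2π·80.4 = 505.2 rad/s.
Step 2 — Component impedances:
  R: Z = R = 11.5 Ω
  L: Z = jωL = j·505.2·0.0893 = 0 + j45.11 Ω
  C: Z = 1/(jωC) = -j/(ω·C) = 0 - j13.84 Ω
Step 3 — Parallel combination: 1/Z_total = 1/R + 1/L + 1/C; Z_total = 8.636 - j4.973 Ω = 9.966∠-29.9° Ω.

Z = 8.636 - j4.973 Ω = 9.966∠-29.9° Ω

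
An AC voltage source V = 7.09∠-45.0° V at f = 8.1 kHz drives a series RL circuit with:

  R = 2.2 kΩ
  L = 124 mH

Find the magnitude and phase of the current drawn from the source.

Step 1 — Angular frequency: ω = 2π·f = 2π·8100 = 5.089e+04 rad/s.
Step 2 — Component impedances:
  R: Z = R = 2200 Ω
  L: Z = jωL = j·5.089e+04·0.124 = 0 + j6311 Ω
Step 3 — Series combination: Z_total = R + L = 2200 + j6311 Ω = 6683∠70.8° Ω.
Step 4 — Source phasor: V = 7.09∠-45.0° V = 5.013 - j5.013 V.
Step 5 — Ohm's law: I = V / Z_total = (5.013 - j5.013) / (2200 + j6311) = -0.0004614 - j0.0009553 A.
Step 6 — Convert to polar: |I| = 0.001061 A, ∠I = -115.8°.

I = 0.001061∠-115.8° A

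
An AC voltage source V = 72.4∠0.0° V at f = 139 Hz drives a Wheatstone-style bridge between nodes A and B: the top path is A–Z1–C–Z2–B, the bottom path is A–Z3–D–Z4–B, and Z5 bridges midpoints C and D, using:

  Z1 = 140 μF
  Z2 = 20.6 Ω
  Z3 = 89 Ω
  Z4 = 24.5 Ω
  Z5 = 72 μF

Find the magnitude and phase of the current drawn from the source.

Step 1 — Angular frequency: ω = 2π·f = 2π·139 = 873.4 rad/s.
Step 2 — Component impedances:
  Z1: Z = 1/(jωC) = -j/(ω·C) = 0 - j8.179 Ω
  Z2: Z = R = 20.6 Ω
  Z3: Z = R = 89 Ω
  Z4: Z = R = 24.5 Ω
  Z5: Z = 1/(jωC) = -j/(ω·C) = 0 - j15.9 Ω
Step 3 — Bridge requires nodal analysis (the Z5 bridge couples midpoints C and D, so the two paths cannot be reduced to a simple series/parallel combination). Setting node B to ground and injecting 1 A at node A, the 3-node admittance system at A, C, D solves to V_A = Z_AB = 14.18 - j9.958 Ω = 17.33∠-35.1° Ω.
Step 4 — Source phasor: V = 72.4∠0.0° V = 72.4 V.
Step 5 — Ohm's law: I = V / Z_total = (72.4) / (14.18 - j9.958) = 3.42 + j2.402 A.
Step 6 — Convert to polar: |I| = 4.179 A, ∠I = 35.1°.

I = 4.179∠35.1° A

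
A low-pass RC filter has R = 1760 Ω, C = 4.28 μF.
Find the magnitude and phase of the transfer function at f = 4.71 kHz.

Step 1 — Angular frequency: ω = 2π·4710 = 2.959e+04 rad/s.
Step 2 — Transfer function: H(jω) = 1/(1 + jωRC).
Step 3 — Denominator: 1 + jωRC = 1 + j·2.959e+04·1760·4.28e-06 = 1 + j222.9.
Step 4 — H = 2.012e-05 - j0.004486.
Step 5 — Magnitude: |H| = 0.004486 (-47.0 dB); phase: φ = -89.7°.

|H| = 0.004486 (-47.0 dB), φ = -89.7°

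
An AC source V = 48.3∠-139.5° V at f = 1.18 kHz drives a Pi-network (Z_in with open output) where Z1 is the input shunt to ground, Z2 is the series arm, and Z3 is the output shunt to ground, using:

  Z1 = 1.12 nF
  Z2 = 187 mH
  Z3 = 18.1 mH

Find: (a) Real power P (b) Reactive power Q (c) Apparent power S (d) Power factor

Step 1 — Angular frequency: ω = 2π·f = 2π·1180 = 7414 rad/s.
Step 2 — Component impedances:
  Z1: Z = 1/(jωC) = -j/(ω·C) = 0 - j1.204e+05 Ω
  Z2: Z = jωL = j·7414·0.187 = 0 + j1386 Ω
  Z3: Z = jωL = j·7414·0.0181 = 0 + j134.2 Ω
Step 3 — With open output, the series arm Z2 and the output shunt Z3 appear in series to ground: Z2 + Z3 = 0 + j1521 Ω.
Step 4 — Parallel with input shunt Z1: Z_in = Z1 || (Z2 + Z3) = 0 + j1540 Ω = 1540∠90.0° Ω.
Step 5 — Source phasor: V = 48.3∠-139.5° V = -36.73 - j31.37 V.
Step 6 — Current: I = V / Z = -0.02037 + j0.02385 A = 0.03136∠130.5° A.
Step 7 — Complex power: S = V·I* = 0 + j1.515 VA.
Step 8 — Real power: P = Re(S) = 0 W.
Step 9 — Reactive power: Q = Im(S) = 1.515 VAR.
Step 10 — Apparent power: |S| = 1.515 VA.
Step 11 — Power factor: PF = P/|S| = 0 (lagging).

(a) P = 0 W  (b) Q = 1.515 VAR  (c) S = 1.515 VA  (d) PF = 0 (lagging)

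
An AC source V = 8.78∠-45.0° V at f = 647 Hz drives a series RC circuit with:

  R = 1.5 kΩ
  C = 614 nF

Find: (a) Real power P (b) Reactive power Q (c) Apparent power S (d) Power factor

Step 1 — Angular frequency: ω = 2π·f = 2π·647 = 4065 rad/s.
Step 2 — Component impedances:
  R: Z = R = 1500 Ω
  C: Z = 1/(jωC) = -j/(ω·C) = 0 - j400.6 Ω
Step 3 — Series combination: Z_total = R + C = 1500 - j400.6 Ω = 1553∠-15.0° Ω.
Step 4 — Source phasor: V = 8.78∠-45.0° V = 6.208 - j6.208 V.
Step 5 — Current: I = V / Z = 0.004895 - j0.002831 A = 0.005655∠-30.0° A.
Step 6 — Complex power: S = V·I* = 0.04797 - j0.01281 VA.
Step 7 — Real power: P = Re(S) = 0.04797 W.
Step 8 — Reactive power: Q = Im(S) = -0.01281 VAR.
Step 9 — Apparent power: |S| = 0.04965 VA.
Step 10 — Power factor: PF = P/|S| = 0.9661 (leading).

(a) P = 0.04797 W  (b) Q = -0.01281 VAR  (c) S = 0.04965 VA  (d) PF = 0.9661 (leading)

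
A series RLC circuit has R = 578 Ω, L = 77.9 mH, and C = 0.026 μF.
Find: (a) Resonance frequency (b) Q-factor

Step 1 — Resonance condition Im(Z)=0 gives ω₀ = 1/√(LC).
Step 2 — ω₀ = 1/√(0.0779·2.6e-08) = 2.222e+04 rad/s.
Step 3 — f₀ = ω₀/(2π) = 3536 Hz.
Step 4 — Series Q: Q = ω₀L/R = 2.222e+04·0.0779/578 = 2.995.

(a) f₀ = 3536 Hz  (b) Q = 2.995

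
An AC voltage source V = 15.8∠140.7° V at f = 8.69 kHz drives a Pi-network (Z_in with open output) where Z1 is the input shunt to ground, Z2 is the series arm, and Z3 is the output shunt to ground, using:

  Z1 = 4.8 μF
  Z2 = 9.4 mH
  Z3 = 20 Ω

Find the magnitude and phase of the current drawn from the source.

Step 1 — Angular frequency: ω = 2π·f = 2π·8690 = 5.46e+04 rad/s.
Step 2 — Component impedances:
  Z1: Z = 1/(jωC) = -j/(ω·C) = 0 - j3.816 Ω
  Z2: Z = jωL = j·5.46e+04·0.0094 = 0 + j513.2 Ω
  Z3: Z = R = 20 Ω
Step 3 — With open output, the series arm Z2 and the output shunt Z3 appear in series to ground: Z2 + Z3 = 20 + j513.2 Ω.
Step 4 — Parallel with input shunt Z1: Z_in = Z1 || (Z2 + Z3) = 0.00112 - j3.844 Ω = 3.844∠-90.0° Ω.
Step 5 — Source phasor: V = 15.8∠140.7° V = -12.23 + j10.01 V.
Step 6 — Ohm's law: I = V / Z_total = (-12.23 + j10.01) / (0.00112 - j3.844) = -2.604 - j3.18 A.
Step 7 — Convert to polar: |I| = 4.11 A, ∠I = -129.3°.

I = 4.11∠-129.3° A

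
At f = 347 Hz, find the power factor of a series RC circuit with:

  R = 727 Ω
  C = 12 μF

Step 1 — Angular frequency: ω = 2π·f = 2π·347 = 2180 rad/s.
Step 2 — Component impedances:
  R: Z = R = 727 Ω
  C: Z = 1/(jωC) = -j/(ω·C) = 0 - j38.22 Ω
Step 3 — Series combination: Z_total = R + C = 727 - j38.22 Ω = 728∠-3.0° Ω.
Step 4 — Power factor: PF = cos(φ) = Re(Z)/|Z| = 727/728 = 0.9986.
Step 5 — Type: Im(Z) = -38.22 ⇒ leading (phase φ = -3.0°).

PF = 0.9986 (leading, φ = -3.0°)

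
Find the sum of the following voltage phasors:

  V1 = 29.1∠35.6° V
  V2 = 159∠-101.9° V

Step 1 — Convert each phasor to rectangular form:
  V1 = 29.1·(cos(35.6°) + j·sin(35.6°)) = 23.66 + j16.94 V
  V2 = 159·(cos(-101.9°) + j·sin(-101.9°)) = -32.79 - j155.6 V
Step 2 — Sum components: V_total = -9.125 - j138.6 V.
Step 3 — Convert to polar: |V_total| = 138.9 V, ∠V_total = -93.8°.

V_total = 138.9∠-93.8° V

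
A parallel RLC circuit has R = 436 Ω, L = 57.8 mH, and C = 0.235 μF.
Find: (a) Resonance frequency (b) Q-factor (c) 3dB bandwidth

Step 1 — Resonance: ω₀ = 1/√(LC) = 1/√(0.0578·2.35e-07) = 8580 rad/s.
Step 2 — f₀ = ω₀/(2π) = 1366 Hz.
Step 3 — Parallel Q: Q = R/(ω₀L) = 436/(8580·0.0578) = 0.8791.
Step 4 — Bandwidth: Δω = ω₀/Q = 9760 rad/s; BW = Δω/(2π) = 1553 Hz.

(a) f₀ = 1366 Hz  (b) Q = 0.8791  (c) BW = 1553 Hz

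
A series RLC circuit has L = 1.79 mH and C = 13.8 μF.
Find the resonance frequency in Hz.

Step 1 — Resonance condition Im(Z)=0 gives ω₀ = 1/√(LC).
Step 2 — ω₀ = 1/√(0.00179·1.38e-05) = 6363 rad/s.
Step 3 — f₀ = ω₀/(2π) = 1013 Hz.

f₀ = 1013 Hz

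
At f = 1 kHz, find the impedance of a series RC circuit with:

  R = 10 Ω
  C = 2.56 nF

Step 1 — Angular frequency: ω = 2π·f = 2π·1000 = 6283 rad/s.
Step 2 — Component impedances:
  R: Z = R = 10 Ω
  C: Z = 1/(jωC) = -j/(ω·C) = 0 - j6.217e+04 Ω
Step 3 — Series combination: Z_total = R + C = 10 - j6.217e+04 Ω = 6.217e+04∠-90.0° Ω.

Z = 10 - j6.217e+04 Ω = 6.217e+04∠-90.0° Ω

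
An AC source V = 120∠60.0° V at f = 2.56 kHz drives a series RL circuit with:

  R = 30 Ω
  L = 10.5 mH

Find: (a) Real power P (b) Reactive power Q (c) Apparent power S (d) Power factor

Step 1 — Angular frequency: ω = 2π·f = 2π·2560 = 1.608e+04 rad/s.
Step 2 — Component impedances:
  R: Z = R = 30 Ω
  L: Z = jωL = j·1.608e+04·0.0105 = 0 + j168.9 Ω
Step 3 — Series combination: Z_total = R + L = 30 + j168.9 Ω = 171.5∠79.9° Ω.
Step 4 — Source phasor: V = 120∠60.0° V = 60 + j103.9 V.
Step 5 — Current: I = V / Z = 0.6577 - j0.2384 A = 0.6996∠-19.9° A.
Step 6 — Complex power: S = V·I* = 14.68 + j82.65 VA.
Step 7 — Real power: P = Re(S) = 14.68 W.
Step 8 — Reactive power: Q = Im(S) = 82.65 VAR.
Step 9 — Apparent power: |S| = 83.95 VA.
Step 10 — Power factor: PF = P/|S| = 0.1749 (lagging).

(a) P = 14.68 W  (b) Q = 82.65 VAR  (c) S = 83.95 VA  (d) PF = 0.1749 (lagging)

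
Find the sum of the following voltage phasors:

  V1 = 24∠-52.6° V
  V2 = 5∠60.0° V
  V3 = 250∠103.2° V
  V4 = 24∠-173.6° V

Step 1 — Convert each phasor to rectangular form:
  V1 = 24·(cos(-52.6°) + j·sin(-52.6°)) = 14.58 - j19.07 V
  V2 = 5·(cos(60.0°) + j·sin(60.0°)) = 2.5 + j4.33 V
  V3 = 250·(cos(103.2°) + j·sin(103.2°)) = -57.09 + j243.4 V
  V4 = 24·(cos(-173.6°) + j·sin(-173.6°)) = -23.85 - j2.675 V
Step 2 — Sum components: V_total = -63.86 + j226 V.
Step 3 — Convert to polar: |V_total| = 234.8 V, ∠V_total = 105.8°.

V_total = 234.8∠105.8° V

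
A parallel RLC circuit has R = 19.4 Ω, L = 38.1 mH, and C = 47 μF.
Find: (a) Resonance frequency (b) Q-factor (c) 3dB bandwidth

Step 1 — Resonance: ω₀ = 1/√(LC) = 1/√(0.0381·4.7e-05) = 747.3 rad/s.
Step 2 — f₀ = ω₀/(2π) = 118.9 Hz.
Step 3 — Parallel Q: Q = R/(ω₀L) = 19.4/(747.3·0.0381) = 0.6814.
Step 4 — Bandwidth: Δω = ω₀/Q = 1097 rad/s; BW = Δω/(2π) = 174.6 Hz.

(a) f₀ = 118.9 Hz  (b) Q = 0.6814  (c) BW = 174.6 Hz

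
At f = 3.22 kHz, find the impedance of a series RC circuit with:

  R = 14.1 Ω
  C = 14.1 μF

Step 1 — Angular frequency: ω = 2π·f = 2π·3220 = 2.023e+04 rad/s.
Step 2 — Component impedances:
  R: Z = R = 14.1 Ω
  C: Z = 1/(jωC) = -j/(ω·C) = 0 - j3.505 Ω
Step 3 — Series combination: Z_total = R + C = 14.1 - j3.505 Ω = 14.53∠-14.0° Ω.

Z = 14.1 - j3.505 Ω = 14.53∠-14.0° Ω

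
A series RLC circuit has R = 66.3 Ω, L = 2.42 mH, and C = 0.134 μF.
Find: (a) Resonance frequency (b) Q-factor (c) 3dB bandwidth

Step 1 — Resonance condition Im(Z)=0 gives ω₀ = 1/√(LC).
Step 2 — ω₀ = 1/√(0.00242·1.34e-07) = 5.553e+04 rad/s.
Step 3 — f₀ = ω₀/(2π) = 8838 Hz.
Step 4 — Series Q: Q = ω₀L/R = 5.553e+04·0.00242/66.3 = 2.027.
Step 5 — 3dB bandwidth: Δω = ω₀/Q = 2.74e+04 rad/s; BW = Δω/(2π) = 4360 Hz.

(a) f₀ = 8838 Hz  (b) Q = 2.027  (c) BW = 4360 Hz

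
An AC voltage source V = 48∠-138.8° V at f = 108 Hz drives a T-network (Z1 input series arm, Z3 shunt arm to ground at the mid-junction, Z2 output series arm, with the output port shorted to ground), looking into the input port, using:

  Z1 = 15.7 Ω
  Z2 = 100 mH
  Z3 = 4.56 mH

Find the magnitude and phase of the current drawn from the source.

Step 1 — Angular frequency: ω = 2π·f = 2π·108 = 678.6 rad/s.
Step 2 — Component impedances:
  Z1: Z = R = 15.7 Ω
  Z2: Z = jωL = j·678.6·0.1 = 0 + j67.86 Ω
  Z3: Z = jωL = j·678.6·0.00456 = 0 + j3.094 Ω
Step 3 — With the output port shorted to ground, the output series arm Z2 runs from the junction to ground; the shunt arm Z3 also runs from the junction to ground. They appear in parallel: Z3 || Z2 = 0 + j2.959 Ω.
Step 4 — Series with input arm Z1: Z_in = Z1 + (Z3 || Z2) = 15.7 + j2.959 Ω = 15.98∠10.7° Ω.
Step 5 — Source phasor: V = 48∠-138.8° V = -36.12 - j31.62 V.
Step 6 — Ohm's law: I = V / Z_total = (-36.12 - j31.62) / (15.7 + j2.959) = -2.588 - j1.526 A.
Step 7 — Convert to polar: |I| = 3.004 A, ∠I = -149.5°.

I = 3.004∠-149.5° A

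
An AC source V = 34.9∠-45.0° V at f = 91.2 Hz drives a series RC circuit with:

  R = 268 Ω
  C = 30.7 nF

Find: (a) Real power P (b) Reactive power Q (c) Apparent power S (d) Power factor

Step 1 — Angular frequency: ω = 2π·f = 2π·91.2 = 573 rad/s.
Step 2 — Component impedances:
  R: Z = R = 268 Ω
  C: Z = 1/(jωC) = -j/(ω·C) = 0 - j5.684e+04 Ω
Step 3 — Series combination: Z_total = R + C = 268 - j5.684e+04 Ω = 5.684e+04∠-89.7° Ω.
Step 4 — Source phasor: V = 34.9∠-45.0° V = 24.68 - j24.68 V.
Step 5 — Current: I = V / Z = 0.0004362 + j0.0004321 A = 0.000614∠44.7° A.
Step 6 — Complex power: S = V·I* = 0.000101 - j0.02143 VA.
Step 7 — Real power: P = Re(S) = 0.000101 W.
Step 8 — Reactive power: Q = Im(S) = -0.02143 VAR.
Step 9 — Apparent power: |S| = 0.02143 VA.
Step 10 — Power factor: PF = P/|S| = 0.004715 (leading).

(a) P = 0.000101 W  (b) Q = -0.02143 VAR  (c) S = 0.02143 VA  (d) PF = 0.004715 (leading)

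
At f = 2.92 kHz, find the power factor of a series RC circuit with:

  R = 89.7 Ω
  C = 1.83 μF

Step 1 — Angular frequency: ω = 2π·f = 2π·2920 = 1.835e+04 rad/s.
Step 2 — Component impedances:
  R: Z = R = 89.7 Ω
  C: Z = 1/(jωC) = -j/(ω·C) = 0 - j29.78 Ω
Step 3 — Series combination: Z_total = R + C = 89.7 - j29.78 Ω = 94.52∠-18.4° Ω.
Step 4 — Power factor: PF = cos(φ) = Re(Z)/|Z| = 89.7/94.51555 = 0.9491.
Step 5 — Type: Im(Z) = -29.78 ⇒ leading (phase φ = -18.4°).

PF = 0.9491 (leading, φ = -18.4°)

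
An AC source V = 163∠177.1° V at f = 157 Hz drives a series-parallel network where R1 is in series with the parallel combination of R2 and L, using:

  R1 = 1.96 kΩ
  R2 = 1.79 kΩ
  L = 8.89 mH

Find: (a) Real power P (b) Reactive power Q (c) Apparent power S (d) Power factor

Step 1 — Angular frequency: ω = 2π·f = 2π·157 = 986.5 rad/s.
Step 2 — Component impedances:
  R1: Z = R = 1960 Ω
  R2: Z = R = 1790 Ω
  L: Z = jωL = j·986.5·0.00889 = 0 + j8.77 Ω
Step 3 — Parallel branch: R2 || L = 1/(1/R2 + 1/L) = 0.04296 + j8.769 Ω.
Step 4 — Series with R1: Z_total = R1 + (R2 || L) = 1960 + j8.769 Ω = 1960∠0.3° Ω.
Step 5 — Source phasor: V = 163∠177.1° V = -162.8 + j8.247 V.
Step 6 — Current: I = V / Z = -0.08303 + j0.004579 A = 0.08316∠176.8° A.
Step 7 — Complex power: S = V·I* = 13.56 + j0.06065 VA.
Step 8 — Real power: P = Re(S) = 13.56 W.
Step 9 — Reactive power: Q = Im(S) = 0.06065 VAR.
Step 10 — Apparent power: |S| = 13.56 VA.
Step 11 — Power factor: PF = P/|S| = 1 (lagging).

(a) P = 13.56 W  (b) Q = 0.06065 VAR  (c) S = 13.56 VA  (d) PF = 1 (lagging)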